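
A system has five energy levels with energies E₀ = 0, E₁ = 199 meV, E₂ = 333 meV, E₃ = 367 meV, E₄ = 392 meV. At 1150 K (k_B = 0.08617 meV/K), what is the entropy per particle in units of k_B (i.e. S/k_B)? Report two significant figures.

k_BT = 0.08617 × 1150 K = 99.10 meV.
Eᵢ/kT = 0, 2.008, 3.360, 3.703, 3.956.
Z = Σ e^(−Eᵢ/kT) = e^(−0) + e^(−2.008) + e^(−3.360) + e^(−3.703) + e^(−3.956) = 1.000 + 0.1343 + 0.03474 + 0.02465 + 0.01914 = 1.213.
⟨E⟩ = Σ EᵢPᵢ = 45.21 meV.
S/k_B = ln Z + ⟨E⟩/kT = ln(1.213) + 45.21/99.10 = 0.1931 + 0.4562 = 0.65.

0.65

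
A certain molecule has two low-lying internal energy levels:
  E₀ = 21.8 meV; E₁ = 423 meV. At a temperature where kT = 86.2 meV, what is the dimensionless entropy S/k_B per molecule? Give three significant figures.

Eᵢ/kT = 0.25290, 4.9072.
Z = Σ e^(−Eᵢ/kT) = e^(−0.25290) + e^(−4.9072) = 0.77655 + 0.0073932 = 0.78394.
⟨E⟩ = Σ EᵢPᵢ = 25.584 meV.
S/k_B = ln Z + ⟨E⟩/kT = ln(0.78394) + 25.584/86.2 = -0.24342 + 0.29680 = 0.0534.

0.0534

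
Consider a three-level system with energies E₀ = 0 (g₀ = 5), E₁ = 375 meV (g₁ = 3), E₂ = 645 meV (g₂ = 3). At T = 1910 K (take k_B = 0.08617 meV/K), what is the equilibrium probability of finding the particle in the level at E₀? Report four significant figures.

k_BT = 0.08617 × 1910 K = 164.585 meV.
Eᵢ/kT = 0, 2.27846, 3.91895.
Z = Σ gᵢe^(−Eᵢ/kT) = 5·e^(−0) + 3·e^(−2.27846) + 3·e^(−3.91895) = 5.00000 + 0.307326 + 0.0595858 = 5.36691.
P₀ = g₀ e^(−E₀/kT) / Z = 5.00000/5.36691 = 0.9316.

0.9316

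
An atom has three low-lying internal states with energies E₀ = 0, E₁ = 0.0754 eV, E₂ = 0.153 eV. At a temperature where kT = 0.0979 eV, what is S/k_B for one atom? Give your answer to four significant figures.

Eᵢ/kT = 0, 0.770174, 1.56282.
Z = Σ e^(−Eᵢ/kT) = e^(−0) + e^(−0.770174) + e^(−1.56282) = 1.00000 + 0.462933 + 0.209544 = 1.67248.
⟨E⟩ = Σ EᵢPᵢ = 0.0400396 eV.
S/k_B = ln Z + ⟨E⟩/kT = ln(1.67248) + 0.0400396/0.0979 = 0.514308 + 0.408985 = 0.9233.

0.9233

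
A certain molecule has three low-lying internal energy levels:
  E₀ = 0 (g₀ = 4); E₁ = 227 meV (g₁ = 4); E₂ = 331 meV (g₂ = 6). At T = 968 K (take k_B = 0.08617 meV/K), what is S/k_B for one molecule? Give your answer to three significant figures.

k_BT = 0.08617 × 968 K = 83.413 meV.
Eᵢ/kT = 0, 2.7214, 3.9682.
Z = Σ gᵢe^(−Eᵢ/kT) = 4·e^(−0) + 4·e^(−2.7214) + 6·e^(−3.9682) = 4.0000 + 0.26313 + 0.11344 = 4.3766.
⟨E⟩ = Σ EᵢPᵢ = 22.227 meV.
S/k_B = ln Z + ⟨E⟩/kT = ln(4.3766) + 22.227/83.413 = 1.4763 + 0.26647 = 1.74.

1.74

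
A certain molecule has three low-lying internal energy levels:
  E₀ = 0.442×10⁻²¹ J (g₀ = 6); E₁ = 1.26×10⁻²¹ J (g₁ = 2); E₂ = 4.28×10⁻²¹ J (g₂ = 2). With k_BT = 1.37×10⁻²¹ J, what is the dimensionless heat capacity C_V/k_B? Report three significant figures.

Eᵢ/kT = 0.32263, 0.91971, 3.1241.
Z = Σ gᵢe^(−Eᵢ/kT) = 6·e^(−0.32263) + 2·e^(−0.91971) + 2·e^(−3.1241) = 4.3455 + 0.79727 + 0.087953 = 5.2307.
⟨E⟩ = 0.63122, ⟨E²⟩ = 0.71231.
C_V/k_B = (⟨E²⟩ − ⟨E⟩²)/(kT)² = (0.71231 − 0.39844)/1.8769 = 0.167.

0.167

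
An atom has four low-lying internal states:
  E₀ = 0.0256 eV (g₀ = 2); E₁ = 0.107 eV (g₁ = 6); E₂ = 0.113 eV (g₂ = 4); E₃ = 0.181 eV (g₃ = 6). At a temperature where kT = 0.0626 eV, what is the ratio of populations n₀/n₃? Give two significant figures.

n₀/n₃ = (g₀/g₃) exp[−(E₀−E₃)/kT] = (2/6) × exp(−(-0.1554 eV)/(0.0626 eV)) = (2/6) × exp(2.482) = 4.0.

4.0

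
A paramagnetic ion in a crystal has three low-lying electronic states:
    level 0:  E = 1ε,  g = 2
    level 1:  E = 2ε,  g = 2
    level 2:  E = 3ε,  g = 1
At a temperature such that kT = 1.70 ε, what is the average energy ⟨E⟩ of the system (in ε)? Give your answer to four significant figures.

Eᵢ/kT = 0.588235, 1.17647, 1.76471.
Z = Σ gᵢe^(−Eᵢ/kT) = 2·e^(−0.588235) + 2·e^(−1.17647) + 1·e^(−1.76471) = 1.11061 + 0.616731 + 0.171236 = 1.89858.
⟨E⟩ = Σ Eᵢ gᵢe^(−Eᵢ/kT) / Z = (1·1.11061 + 2·0.616731 + 3·0.171236) / 1.89858 = 1.505 ε.

1.505 ε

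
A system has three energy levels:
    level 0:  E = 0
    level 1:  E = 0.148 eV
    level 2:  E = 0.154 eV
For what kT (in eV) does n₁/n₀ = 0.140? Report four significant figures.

n₁/n₀ = exp[−(E₁−E₀)/kT] = 0.140.
⇒ (E₁−E₀)/kT = ln(1/0.140) = ln(7.14286) = 1.96611.
kT = 0.148 eV / 1.96611 = 0.07528 eV.

0.07528 eV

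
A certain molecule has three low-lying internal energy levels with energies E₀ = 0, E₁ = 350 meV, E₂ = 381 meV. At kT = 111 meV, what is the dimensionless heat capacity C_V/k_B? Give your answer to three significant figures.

0.697

Eᵢ/kT = 0, 3.1532, 3.4324.
Z = Σ e^(−Eᵢ/kT) = e^(−0) + e^(−3.1532) + e^(−3.4324) = 1.0000 + 0.042715 + 0.032309 = 1.0750.
⟨E⟩ = 25.358 meV, ⟨E²⟩ = 9230.3 meV².
C_V/k_B = (⟨E²⟩ − ⟨E⟩²)/(kT)² = (9230.3 − 643.03)/12321 = 0.697.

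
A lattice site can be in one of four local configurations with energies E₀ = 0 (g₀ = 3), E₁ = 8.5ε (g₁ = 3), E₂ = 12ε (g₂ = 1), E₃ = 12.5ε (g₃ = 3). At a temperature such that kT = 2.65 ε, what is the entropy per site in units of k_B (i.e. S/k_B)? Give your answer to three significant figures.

1.33

Eᵢ/kT = 0, 3.2075, 4.5283, 4.7170.
Z = Σ gᵢe^(−Eᵢ/kT) = 3·e^(−0) + 3·e^(−3.2075) + 1·e^(−4.5283) + 3·e^(−4.7170) = 3.0000 + 0.12137 + 0.010799 + 0.026826 = 3.1590.
⟨E⟩ = Σ EᵢPᵢ = 0.47374 ε.
S/k_B = ln Z + ⟨E⟩/kT = ln(3.1590) + 0.47374/2.65 = 1.1503 + 0.17877 = 1.33.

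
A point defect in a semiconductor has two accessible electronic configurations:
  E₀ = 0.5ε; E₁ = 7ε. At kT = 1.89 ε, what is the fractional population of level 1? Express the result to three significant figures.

0.0311

Eᵢ/kT = 0.26455, 3.7037.
Z = Σ e^(−Eᵢ/kT) = e^(−0.26455) + e^(−3.7037) = 0.76755 + 0.024632 = 0.79218.
P₁ = e^(−E₁/kT) / Z = 0.024632/0.79218 = 0.0311.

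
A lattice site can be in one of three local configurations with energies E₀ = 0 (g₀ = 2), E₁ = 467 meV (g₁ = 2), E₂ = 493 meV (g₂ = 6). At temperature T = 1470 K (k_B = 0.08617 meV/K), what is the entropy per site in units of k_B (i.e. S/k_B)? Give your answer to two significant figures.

1.1

k_BT = 0.08617 × 1470 K = 126.7 meV.
Eᵢ/kT = 0, 3.686, 3.891.
Z = Σ gᵢe^(−Eᵢ/kT) = 2·e^(−0) + 2·e^(−3.686) + 6·e^(−3.891) = 2.000 + 0.05014 + 0.1225 = 2.173.
⟨E⟩ = Σ EᵢPᵢ = 38.57 meV.
S/k_B = ln Z + ⟨E⟩/kT = ln(2.173) + 38.57/126.7 = 0.7761 + 0.3044 = 1.1.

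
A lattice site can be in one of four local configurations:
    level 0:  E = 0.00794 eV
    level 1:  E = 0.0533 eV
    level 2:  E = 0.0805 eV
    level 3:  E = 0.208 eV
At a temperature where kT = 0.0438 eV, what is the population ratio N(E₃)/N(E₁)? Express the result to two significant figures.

n₃/n₁ = exp[−(E₃−E₁)/kT] = exp(−(0.1547 eV)/(0.0438 eV)) = exp(-3.532) = 0.029.

0.029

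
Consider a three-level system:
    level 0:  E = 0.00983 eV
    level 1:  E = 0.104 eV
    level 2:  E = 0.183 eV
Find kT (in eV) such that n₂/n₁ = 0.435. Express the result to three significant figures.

n₂/n₁ = exp[−(E₂−E₁)/kT] = 0.435.
⇒ (E₂−E₁)/kT = ln(1/0.435) = ln(2.2989) = 0.83243.
kT = 0.079 eV / 0.83243 = 0.0949 eV.

0.0949 eV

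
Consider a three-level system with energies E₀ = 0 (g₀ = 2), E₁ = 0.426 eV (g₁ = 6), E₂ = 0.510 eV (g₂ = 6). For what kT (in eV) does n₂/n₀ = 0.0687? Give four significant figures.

n₂/n₀ = (g₂/g₀) exp[−(E₂−E₀)/kT] = 0.0687.
⇒ (E₂−E₀)/kT = ln((6/2)/0.0687) = ln(43.6681) = 3.77662.
kT = 0.510 eV / 3.77662 = 0.1350 eV.

0.1350 eV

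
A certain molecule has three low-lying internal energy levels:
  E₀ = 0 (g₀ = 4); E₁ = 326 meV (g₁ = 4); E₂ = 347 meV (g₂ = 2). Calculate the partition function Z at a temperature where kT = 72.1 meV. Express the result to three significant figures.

Eᵢ/kT = 0, 4.5215, 4.8128.
Z = Σ gᵢe^(−Eᵢ/kT) = 4·e^(−0) + 4·e^(−4.5215) + 2·e^(−4.8128) = 4.0000 + 0.043491 + 0.016250 = 4.0597.

Z = 4.06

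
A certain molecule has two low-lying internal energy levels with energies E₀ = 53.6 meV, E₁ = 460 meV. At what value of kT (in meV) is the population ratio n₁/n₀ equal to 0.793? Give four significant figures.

1752 meV

n₁/n₀ = exp[−(E₁−E₀)/kT] = 0.793.
⇒ (E₁−E₀)/kT = ln(1/0.793) = ln(1.26103) = 0.231929.
kT = 406.4 meV / 0.231929 = 1752 meV.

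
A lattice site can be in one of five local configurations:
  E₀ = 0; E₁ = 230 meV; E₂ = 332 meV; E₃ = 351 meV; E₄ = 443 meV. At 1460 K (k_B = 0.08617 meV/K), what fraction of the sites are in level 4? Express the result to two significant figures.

k_BT = 0.08617 × 1460 K = 125.8 meV.
Eᵢ/kT = 0, 1.828, 2.639, 2.790, 3.521.
Z = Σ e^(−Eᵢ/kT) = e^(−0) + e^(−1.828) + e^(−2.639) + e^(−2.790) + e^(−3.521) = 1.000 + 0.1607 + 0.07143 + 0.06142 + 0.02957 = 1.323.
P₄ = e^(−E₄/kT) / Z = 0.02957/1.323 = 0.022.

0.022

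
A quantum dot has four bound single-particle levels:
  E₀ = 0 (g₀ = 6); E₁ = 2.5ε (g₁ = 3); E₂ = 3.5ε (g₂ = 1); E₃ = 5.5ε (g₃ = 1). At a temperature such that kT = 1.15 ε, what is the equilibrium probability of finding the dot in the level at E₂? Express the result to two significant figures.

0.0075

Eᵢ/kT = 0, 2.174, 3.043, 4.783.
Z = Σ gᵢe^(−Eᵢ/kT) = 6·e^(−0) + 3·e^(−2.174) + 1·e^(−3.043) + 1·e^(−4.783) = 6.000 + 0.3412 + 0.04769 + 0.008371 = 6.397.
P₂ = g₂ e^(−E₂/kT) / Z = 0.04769/6.397 = 0.0075.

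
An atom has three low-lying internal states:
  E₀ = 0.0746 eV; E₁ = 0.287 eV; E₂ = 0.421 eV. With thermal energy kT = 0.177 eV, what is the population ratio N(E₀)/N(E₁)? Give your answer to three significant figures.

3.32

n₀/n₁ = exp[−(E₀−E₁)/kT] = exp(−(-0.2124 eV)/(0.177 eV)) = exp(1.2000) = 3.32.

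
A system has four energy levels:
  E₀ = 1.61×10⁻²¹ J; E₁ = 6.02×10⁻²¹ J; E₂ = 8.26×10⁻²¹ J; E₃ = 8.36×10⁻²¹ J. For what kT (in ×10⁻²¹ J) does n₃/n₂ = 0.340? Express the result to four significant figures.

n₃/n₂ = exp[−(E₃−E₂)/kT] = 0.340.
⇒ (E₃−E₂)/kT = ln(1/0.340) = ln(2.94118) = 1.07881.
kT = 0.10 ×10⁻²¹ J / 1.07881 = 0.09269 ×10⁻²¹ J.

0.09269 ×10⁻²¹ J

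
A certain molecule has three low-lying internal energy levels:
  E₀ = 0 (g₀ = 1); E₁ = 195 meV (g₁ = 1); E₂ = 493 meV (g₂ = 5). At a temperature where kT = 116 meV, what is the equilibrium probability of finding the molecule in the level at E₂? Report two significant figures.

0.057

Eᵢ/kT = 0, 1.681, 4.250.
Z = Σ gᵢe^(−Eᵢ/kT) = 1·e^(−0) + 1·e^(−1.681) + 5·e^(−4.250) = 1.000 + 0.1862 + 0.07132 = 1.258.
P₂ = g₂ e^(−E₂/kT) / Z = 0.07132/1.258 = 0.057.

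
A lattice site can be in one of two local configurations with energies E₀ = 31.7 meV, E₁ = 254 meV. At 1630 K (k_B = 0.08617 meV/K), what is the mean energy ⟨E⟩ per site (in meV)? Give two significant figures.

70 meV

k_BT = 0.08617 × 1630 K = 140.5 meV.
Eᵢ/kT = 0.2256, 1.808.
Z = Σ e^(−Eᵢ/kT) = e^(−0.2256) + e^(−1.808) = 0.7980 + 0.1640 = 0.9620.
⟨E⟩ = Σ Eᵢ e^(−Eᵢ/kT) / Z = (31.7·0.7980 + 254·0.1640) / 0.9620 = 70 meV.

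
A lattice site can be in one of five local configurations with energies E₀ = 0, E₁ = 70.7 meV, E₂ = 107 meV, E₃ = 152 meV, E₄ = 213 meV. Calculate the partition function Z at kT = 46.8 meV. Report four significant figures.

Eᵢ/kT = 0, 1.51068, 2.28632, 3.24786, 4.55128.
Z = Σ e^(−Eᵢ/kT) = e^(−0) + e^(−1.51068) + e^(−2.28632) + e^(−3.24786) + e^(−4.55128) = 1.00000 + 0.220760 + 0.101640 + 0.0388573 + 0.0105537 = 1.37181.

Z = 1.372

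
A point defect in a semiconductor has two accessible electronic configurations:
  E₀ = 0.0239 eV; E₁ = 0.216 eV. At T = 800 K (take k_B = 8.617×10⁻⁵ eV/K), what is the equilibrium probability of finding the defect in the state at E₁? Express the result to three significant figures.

0.0581

k_BT = 8.617×10⁻⁵ × 800 K = 0.068936 eV.
Eᵢ/kT = 0.34670, 3.1333.
Z = Σ e^(−Eᵢ/kT) = e^(−0.34670) + e^(−3.1333) = 0.70702 + 0.043574 = 0.75059.
P₁ = e^(−E₁/kT) / Z = 0.043574/0.75059 = 0.0581.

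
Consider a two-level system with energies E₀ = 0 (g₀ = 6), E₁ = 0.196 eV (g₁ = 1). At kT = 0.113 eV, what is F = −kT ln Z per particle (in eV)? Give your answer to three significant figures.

Eᵢ/kT = 0, 1.7345.
Z = Σ gᵢe^(−Eᵢ/kT) = 6·e^(−0) + 1·e^(−1.7345) = 6.0000 + 0.17649 = 6.1765.
F = −kT ln Z = −0.113 × ln(6.1765) = −0.113 × 1.8208 = -0.206 eV.

-0.206 eV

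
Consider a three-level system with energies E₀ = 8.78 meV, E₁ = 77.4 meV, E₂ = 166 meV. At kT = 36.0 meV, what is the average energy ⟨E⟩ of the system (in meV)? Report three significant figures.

19.3 meV

Eᵢ/kT = 0.24389, 2.1500, 4.6111.
Z = Σ e^(−Eᵢ/kT) = e^(−0.24389) + e^(−2.1500) + e^(−4.6111) = 0.78357 + 0.11648 + 0.0099409 = 0.90999.
⟨E⟩ = Σ Eᵢ e^(−Eᵢ/kT) / Z = (8.78·0.78357 + 77.4·0.11648 + 166·0.0099409) / 0.90999 = 19.3 meV.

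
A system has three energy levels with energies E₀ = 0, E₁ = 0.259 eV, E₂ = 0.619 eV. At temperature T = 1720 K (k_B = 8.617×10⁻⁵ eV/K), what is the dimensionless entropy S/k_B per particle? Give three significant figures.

k_BT = 8.617×10⁻⁵ × 1720 K = 0.14821 eV.
Eᵢ/kT = 0, 1.7475, 4.1765.
Z = Σ e^(−Eᵢ/kT) = e^(−0) + e^(−1.7475) + e^(−4.1765) = 1.0000 + 0.17421 + 0.015352 = 1.1896.
⟨E⟩ = Σ EᵢPᵢ = 0.045917 eV.
S/k_B = ln Z + ⟨E⟩/kT = ln(1.1896) + 0.045917/0.14821 = 0.17362 + 0.30981 = 0.483.

0.483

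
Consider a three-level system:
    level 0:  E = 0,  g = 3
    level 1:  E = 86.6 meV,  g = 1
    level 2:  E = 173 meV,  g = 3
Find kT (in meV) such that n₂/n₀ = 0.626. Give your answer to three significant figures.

n₂/n₀ = (g₂/g₀) exp[−(E₂−E₀)/kT] = 0.626.
⇒ (E₂−E₀)/kT = ln((3/3)/0.626) = ln(1.5974) = 0.46838.
kT = 173 meV / 0.46838 = 369 meV.

369 meV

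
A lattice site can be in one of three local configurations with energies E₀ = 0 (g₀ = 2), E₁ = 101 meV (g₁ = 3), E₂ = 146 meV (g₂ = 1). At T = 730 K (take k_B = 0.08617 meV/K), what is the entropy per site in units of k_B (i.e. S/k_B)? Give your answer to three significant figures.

k_BT = 0.08617 × 730 K = 62.904 meV.
Eᵢ/kT = 0, 1.6056, 2.3210.
Z = Σ gᵢe^(−Eᵢ/kT) = 2·e^(−0) + 3·e^(−1.6056) + 1·e^(−2.3210) = 2.0000 + 0.60231 + 0.098175 = 2.7005.
⟨E⟩ = Σ EᵢPᵢ = 27.834 meV.
S/k_B = ln Z + ⟨E⟩/kT = ln(2.7005) + 27.834/62.904 = 0.99344 + 0.44248 = 1.44.

1.44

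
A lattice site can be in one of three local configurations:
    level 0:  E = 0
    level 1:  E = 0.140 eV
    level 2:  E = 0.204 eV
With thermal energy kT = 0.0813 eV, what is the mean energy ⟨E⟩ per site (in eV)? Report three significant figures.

Eᵢ/kT = 0, 1.7220, 2.5092.
Z = Σ e^(−Eᵢ/kT) = e^(−0) + e^(−1.7220) + e^(−2.5092) = 1.0000 + 0.17871 + 0.081333 = 1.2600.
⟨E⟩ = Σ Eᵢ e^(−Eᵢ/kT) / Z = (0·1.0000 + 0.140·0.17871 + 0.204·0.081333) / 1.2600 = 0.0330 eV.

0.0330 eV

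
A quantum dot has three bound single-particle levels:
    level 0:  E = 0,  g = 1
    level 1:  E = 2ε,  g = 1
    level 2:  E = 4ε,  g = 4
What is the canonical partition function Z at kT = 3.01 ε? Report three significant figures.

Z = 2.57

Eᵢ/kT = 0, 0.66445, 1.3289.
Z = Σ gᵢe^(−Eᵢ/kT) = 1·e^(−0) + 1·e^(−0.66445) + 4·e^(−1.3289) = 1.0000 + 0.51456 + 1.0591 = 2.5737.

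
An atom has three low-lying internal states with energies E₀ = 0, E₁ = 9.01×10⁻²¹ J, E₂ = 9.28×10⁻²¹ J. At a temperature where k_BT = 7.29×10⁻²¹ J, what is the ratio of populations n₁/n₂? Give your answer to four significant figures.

n₁/n₂ = exp[−(E₁−E₂)/kT] = exp(−(-0.27 ×10⁻²¹ J)/(7.29 ×10⁻²¹ J)) = exp(0.0370370) = 1.038.

1.038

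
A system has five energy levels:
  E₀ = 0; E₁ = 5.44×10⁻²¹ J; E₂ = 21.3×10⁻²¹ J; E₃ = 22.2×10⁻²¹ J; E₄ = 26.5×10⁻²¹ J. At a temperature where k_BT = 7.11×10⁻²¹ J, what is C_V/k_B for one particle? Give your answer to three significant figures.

Eᵢ/kT = 0, 0.76512, 2.9958, 3.1224, 3.7271.
Z = Σ e^(−Eᵢ/kT) = e^(−0) + e^(−0.76512) + e^(−2.9958) + e^(−3.1224) + e^(−3.7271) = 1.0000 + 0.46528 + 0.049997 + 0.044051 + 0.024063 = 1.5834.
⟨E⟩ = 3.2914, ⟨E²⟩ = 47.405.
C_V/k_B = (⟨E²⟩ − ⟨E⟩²)/(kT)² = (47.405 − 10.833)/50.552 = 0.723.

0.723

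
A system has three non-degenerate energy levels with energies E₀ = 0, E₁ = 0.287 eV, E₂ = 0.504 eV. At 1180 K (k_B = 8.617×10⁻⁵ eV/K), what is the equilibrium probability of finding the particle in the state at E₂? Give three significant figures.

k_BT = 8.617×10⁻⁵ × 1180 K = 0.10168 eV.
Eᵢ/kT = 0, 2.8226, 4.9567.
Z = Σ e^(−Eᵢ/kT) = e^(−0) + e^(−2.8226) + e^(−4.9567) = 1.0000 + 0.059451 + 0.0070361 = 1.0665.
P₂ = e^(−E₂/kT) / Z = 0.0070361/1.0665 = 0.00660.

0.00660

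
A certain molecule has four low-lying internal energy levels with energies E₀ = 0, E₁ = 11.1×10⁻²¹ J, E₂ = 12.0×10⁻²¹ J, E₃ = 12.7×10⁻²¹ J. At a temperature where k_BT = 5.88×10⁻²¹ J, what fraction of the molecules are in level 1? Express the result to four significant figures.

0.1084

Eᵢ/kT = 0, 1.88776, 2.04082, 2.15986.
Z = Σ e^(−Eᵢ/kT) = e^(−0) + e^(−1.88776) + e^(−2.04082) + e^(−2.15986) = 1.00000 + 0.151411 + 0.129922 + 0.115341 = 1.39667.
P₁ = e^(−E₁/kT) / Z = 0.151411/1.39667 = 0.1084.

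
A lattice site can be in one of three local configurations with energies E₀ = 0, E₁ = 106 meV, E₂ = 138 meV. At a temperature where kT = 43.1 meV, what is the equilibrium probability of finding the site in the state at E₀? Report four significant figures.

Eᵢ/kT = 0, 2.45940, 3.20186.
Z = Σ e^(−Eᵢ/kT) = e^(−0) + e^(−2.45940) + e^(−3.20186) = 1.00000 + 0.0854862 + 0.0406865 = 1.12617.
P₀ = e^(−E₀/kT) / Z = 1.00000/1.12617 = 0.8880.

0.8880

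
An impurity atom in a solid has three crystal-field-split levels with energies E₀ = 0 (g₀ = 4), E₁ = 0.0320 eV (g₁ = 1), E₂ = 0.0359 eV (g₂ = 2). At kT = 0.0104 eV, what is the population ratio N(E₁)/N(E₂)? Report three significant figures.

n₁/n₂ = (g₁/g₂) exp[−(E₁−E₂)/kT] = (1/2) × exp(−(-0.0039 eV)/(0.0104 eV)) = (1/2) × exp(0.37500) = 0.727.

0.727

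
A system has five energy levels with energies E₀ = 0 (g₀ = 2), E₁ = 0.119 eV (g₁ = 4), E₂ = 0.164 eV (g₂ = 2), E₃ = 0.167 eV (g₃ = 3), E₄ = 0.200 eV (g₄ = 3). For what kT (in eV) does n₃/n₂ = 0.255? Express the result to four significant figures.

0.001693 eV

n₃/n₂ = (g₃/g₂) exp[−(E₃−E₂)/kT] = 0.255.
⇒ (E₃−E₂)/kT = ln((3/2)/0.255) = ln(5.88235) = 1.77196.
kT = 0.003 eV / 1.77196 = 0.001693 eV.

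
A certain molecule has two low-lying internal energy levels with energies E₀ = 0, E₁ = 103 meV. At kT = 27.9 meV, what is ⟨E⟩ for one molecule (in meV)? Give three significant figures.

2.51 meV

Eᵢ/kT = 0, 3.6918.
Z = Σ e^(−Eᵢ/kT) = e^(−0) + e^(−3.6918) = 1.0000 + 0.024927 = 1.0249.
⟨E⟩ = Σ Eᵢ e^(−Eᵢ/kT) / Z = (0·1.0000 + 103·0.024927) / 1.0249 = 2.51 meV.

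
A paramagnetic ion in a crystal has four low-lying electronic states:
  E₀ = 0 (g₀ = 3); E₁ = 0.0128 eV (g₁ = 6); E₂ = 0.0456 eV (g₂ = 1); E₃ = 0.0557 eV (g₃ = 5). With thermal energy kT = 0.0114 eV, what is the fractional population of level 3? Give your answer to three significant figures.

0.00754

Eᵢ/kT = 0, 1.1228, 4.0000, 4.8860.
Z = Σ gᵢe^(−Eᵢ/kT) = 3·e^(−0) + 6·e^(−1.1228) + 1·e^(−4.0000) + 5·e^(−4.8860) = 3.0000 + 1.9522 + 0.018316 + 0.037758 = 5.0083.
P₃ = g₃ e^(−E₃/kT) / Z = 0.037758/5.0083 = 0.00754.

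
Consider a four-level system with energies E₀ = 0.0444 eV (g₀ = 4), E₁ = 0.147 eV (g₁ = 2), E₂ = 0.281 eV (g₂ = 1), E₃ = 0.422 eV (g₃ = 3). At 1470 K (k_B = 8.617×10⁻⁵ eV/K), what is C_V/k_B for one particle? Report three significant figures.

0.397

k_BT = 8.617×10⁻⁵ × 1470 K = 0.12667 eV.
Eᵢ/kT = 0.35052, 1.1605, 2.2184, 3.3315.
Z = Σ gᵢe^(−Eᵢ/kT) = 4·e^(−0.35052) + 2·e^(−1.1605) + 1·e^(−2.2184) + 3·e^(−3.3315) = 2.8173 + 0.62666 + 0.10878 + 0.10722 = 3.6600.
⟨E⟩ = 0.080060 eV, ⟨E²⟩ = 0.012781 eV².
C_V/k_B = (⟨E²⟩ − ⟨E⟩²)/(kT)² = (0.012781 − 0.0064096)/0.016045 = 0.397.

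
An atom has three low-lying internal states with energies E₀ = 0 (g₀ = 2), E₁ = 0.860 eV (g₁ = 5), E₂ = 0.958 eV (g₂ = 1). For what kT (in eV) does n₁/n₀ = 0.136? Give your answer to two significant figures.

n₁/n₀ = (g₁/g₀) exp[−(E₁−E₀)/kT] = 0.136.
⇒ (E₁−E₀)/kT = ln((5/2)/0.136) = ln(18.38) = 2.911.
kT = 0.860 eV / 2.911 = 0.30 eV.

0.30 eV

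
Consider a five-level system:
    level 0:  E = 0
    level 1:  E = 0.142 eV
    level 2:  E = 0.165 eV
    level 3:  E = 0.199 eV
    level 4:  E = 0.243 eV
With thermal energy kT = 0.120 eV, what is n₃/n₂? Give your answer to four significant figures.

0.7533

n₃/n₂ = exp[−(E₃−E₂)/kT] = exp(−(0.034 eV)/(0.120 eV)) = exp(-0.283333) = 0.7533.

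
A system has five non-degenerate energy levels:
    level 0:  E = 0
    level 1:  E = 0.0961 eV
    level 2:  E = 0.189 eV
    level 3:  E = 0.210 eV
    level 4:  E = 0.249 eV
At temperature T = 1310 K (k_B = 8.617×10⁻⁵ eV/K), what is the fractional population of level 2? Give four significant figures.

0.09970

k_BT = 8.617×10⁻⁵ × 1310 K = 0.112883 eV.
Eᵢ/kT = 0, 0.851324, 1.67430, 1.86033, 2.20582.
Z = Σ e^(−Eᵢ/kT) = e^(−0) + e^(−0.851324) + e^(−1.67430) + e^(−1.86033) + e^(−2.20582) = 1.00000 + 0.426849 + 0.187439 + 0.155621 + 0.110160 = 1.88007.
P₂ = e^(−E₂/kT) / Z = 0.187439/1.88007 = 0.09970.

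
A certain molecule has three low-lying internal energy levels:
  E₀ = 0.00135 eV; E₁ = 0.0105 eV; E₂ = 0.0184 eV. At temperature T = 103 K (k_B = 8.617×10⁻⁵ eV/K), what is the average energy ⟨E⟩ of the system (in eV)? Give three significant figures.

k_BT = 8.617×10⁻⁵ × 103 K = 0.0088755 eV.
Eᵢ/kT = 0.15210, 1.1830, 2.0731.
Z = Σ e^(−Eᵢ/kT) = e^(−0.15210) + e^(−1.1830) + e^(−2.0731) = 0.85890 + 0.30636 + 0.12580 = 1.2911.
⟨E⟩ = Σ Eᵢ e^(−Eᵢ/kT) / Z = (0.00135·0.85890 + 0.0105·0.30636 + 0.0184·0.12580) / 1.2911 = 0.00518 eV.

0.00518 eV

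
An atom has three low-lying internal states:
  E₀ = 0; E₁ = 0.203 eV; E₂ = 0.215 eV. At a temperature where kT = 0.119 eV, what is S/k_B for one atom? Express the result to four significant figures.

0.7476

Eᵢ/kT = 0, 1.70588, 1.80672.
Z = Σ e^(−Eᵢ/kT) = e^(−0) + e^(−1.70588) + e^(−1.80672) = 1.00000 + 0.181612 + 0.164192 = 1.34580.
⟨E⟩ = Σ EᵢPᵢ = 0.0536250 eV.
S/k_B = ln Z + ⟨E⟩/kT = ln(1.34580) + 0.0536250/0.119 = 0.296989 + 0.450630 = 0.7476.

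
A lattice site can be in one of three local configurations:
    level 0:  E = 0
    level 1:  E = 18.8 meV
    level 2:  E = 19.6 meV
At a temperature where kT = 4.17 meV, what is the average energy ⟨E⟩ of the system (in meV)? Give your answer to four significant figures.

0.3777 meV

Eᵢ/kT = 0, 4.50839, 4.70024.
Z = Σ e^(−Eᵢ/kT) = e^(−0) + e^(−4.50839) + e^(−4.70024) = 1.00000 + 0.0110162 + 0.00909309 = 1.02011.
⟨E⟩ = Σ Eᵢ e^(−Eᵢ/kT) / Z = (0·1.00000 + 18.8·0.0110162 + 19.6·0.00909309) / 1.02011 = 0.3777 meV.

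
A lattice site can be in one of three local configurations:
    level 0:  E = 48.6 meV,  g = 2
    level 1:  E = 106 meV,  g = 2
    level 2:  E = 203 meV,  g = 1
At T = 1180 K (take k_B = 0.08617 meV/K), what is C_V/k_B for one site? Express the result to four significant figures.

0.1741

k_BT = 0.08617 × 1180 K = 101.681 meV.
Eᵢ/kT = 0.477965, 1.04248, 1.99644.
Z = Σ gᵢe^(−Eᵢ/kT) = 2·e^(−0.477965) + 2·e^(−1.04248) + 1·e^(−1.99644) = 1.24009 + 0.705158 + 0.135818 = 2.08107.
⟨E⟩ = 78.1262 meV, ⟨E²⟩ = 7904.17 meV².
C_V/k_B = (⟨E²⟩ − ⟨E⟩²)/(kT)² = (7904.17 − 6103.70)/10339.0 = 0.1741.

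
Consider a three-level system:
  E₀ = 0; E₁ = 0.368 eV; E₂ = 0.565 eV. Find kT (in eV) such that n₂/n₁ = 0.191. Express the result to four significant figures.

0.1190 eV

n₂/n₁ = exp[−(E₂−E₁)/kT] = 0.191.
⇒ (E₂−E₁)/kT = ln(1/0.191) = ln(5.23560) = 1.65548.
kT = 0.197 eV / 1.65548 = 0.1190 eV.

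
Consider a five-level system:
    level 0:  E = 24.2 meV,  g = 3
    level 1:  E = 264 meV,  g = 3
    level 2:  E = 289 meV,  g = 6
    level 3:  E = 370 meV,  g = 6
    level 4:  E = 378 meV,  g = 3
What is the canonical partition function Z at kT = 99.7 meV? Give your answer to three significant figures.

Eᵢ/kT = 0.24273, 2.6479, 2.8987, 3.7111, 3.7914.
Z = Σ gᵢe^(−Eᵢ/kT) = 3·e^(−0.24273) + 3·e^(−2.6479) + 6·e^(−2.8987) + 6·e^(−3.7111) + 3·e^(−3.7914) = 2.3534 + 0.21240 + 0.33057 + 0.14670 + 0.067692 = 3.1108.

Z = 3.11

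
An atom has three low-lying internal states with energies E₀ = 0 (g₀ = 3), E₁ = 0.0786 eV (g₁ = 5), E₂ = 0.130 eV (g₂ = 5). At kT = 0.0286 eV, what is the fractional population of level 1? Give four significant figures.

Eᵢ/kT = 0, 2.74825, 4.54545.
Z = Σ gᵢe^(−Eᵢ/kT) = 3·e^(−0) + 5·e^(−2.74825) + 5·e^(−4.54545) = 3.00000 + 0.320199 + 0.0530770 = 3.37328.
P₁ = g₁ e^(−E₁/kT) / Z = 0.320199/3.37328 = 0.09492.

0.09492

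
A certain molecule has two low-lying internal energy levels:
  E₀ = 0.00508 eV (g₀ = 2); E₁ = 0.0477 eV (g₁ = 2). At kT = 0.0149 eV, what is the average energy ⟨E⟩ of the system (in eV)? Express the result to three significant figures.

0.00739 eV

Eᵢ/kT = 0.34094, 3.2013.
Z = Σ gᵢe^(−Eᵢ/kT) = 2·e^(−0.34094) + 2·e^(−3.2013) = 1.4222 + 0.081418 = 1.5036.
⟨E⟩ = Σ Eᵢ gᵢe^(−Eᵢ/kT) / Z = (0.00508·1.4222 + 0.0477·0.081418) / 1.5036 = 0.00739 eV.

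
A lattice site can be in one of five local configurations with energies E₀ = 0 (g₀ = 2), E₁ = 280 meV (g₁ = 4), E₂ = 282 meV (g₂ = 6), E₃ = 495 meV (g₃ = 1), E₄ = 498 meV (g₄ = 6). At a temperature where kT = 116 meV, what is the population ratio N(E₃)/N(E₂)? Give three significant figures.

n₃/n₂ = (g₃/g₂) exp[−(E₃−E₂)/kT] = (1/6) × exp(−(213 meV)/(116 meV)) = (1/6) × exp(-1.8362) = 0.0266.

0.0266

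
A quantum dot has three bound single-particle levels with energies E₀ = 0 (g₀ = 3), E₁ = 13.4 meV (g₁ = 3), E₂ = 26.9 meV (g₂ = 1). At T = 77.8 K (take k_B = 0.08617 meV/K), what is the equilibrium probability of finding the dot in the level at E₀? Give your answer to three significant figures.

0.876

k_BT = 0.08617 × 77.8 K = 6.7040 meV.
Eᵢ/kT = 0, 1.9988, 4.0125.
Z = Σ gᵢe^(−Eᵢ/kT) = 3·e^(−0) + 3·e^(−1.9988) + 1·e^(−4.0125) = 3.0000 + 0.40649 + 0.018088 = 3.4246.
P₀ = g₀ e^(−E₀/kT) / Z = 3.0000/3.4246 = 0.876.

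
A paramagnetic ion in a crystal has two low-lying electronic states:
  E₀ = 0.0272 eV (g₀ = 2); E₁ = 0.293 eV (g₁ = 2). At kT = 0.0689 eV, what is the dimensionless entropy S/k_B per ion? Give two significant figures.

Eᵢ/kT = 0.3948, 4.253.
Z = Σ gᵢe^(−Eᵢ/kT) = 2·e^(−0.3948) + 2·e^(−4.253) = 1.348 + 0.02844 = 1.376.
⟨E⟩ = Σ EᵢPᵢ = 0.03270 eV.
S/k_B = ln Z + ⟨E⟩/kT = ln(1.376) + 0.03270/0.0689 = 0.3192 + 0.4746 = 0.79.

0.79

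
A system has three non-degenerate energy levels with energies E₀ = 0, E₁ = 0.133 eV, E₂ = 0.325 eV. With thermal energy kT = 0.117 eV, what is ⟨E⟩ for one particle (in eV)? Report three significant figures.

0.0455 eV

Eᵢ/kT = 0, 1.1368, 2.7778.
Z = Σ e^(−Eᵢ/kT) = e^(−0) + e^(−1.1368) + e^(−2.7778) = 1.0000 + 0.32084 + 0.062175 = 1.3830.
⟨E⟩ = Σ Eᵢ e^(−Eᵢ/kT) / Z = (0·1.0000 + 0.133·0.32084 + 0.325·0.062175) / 1.3830 = 0.0455 eV.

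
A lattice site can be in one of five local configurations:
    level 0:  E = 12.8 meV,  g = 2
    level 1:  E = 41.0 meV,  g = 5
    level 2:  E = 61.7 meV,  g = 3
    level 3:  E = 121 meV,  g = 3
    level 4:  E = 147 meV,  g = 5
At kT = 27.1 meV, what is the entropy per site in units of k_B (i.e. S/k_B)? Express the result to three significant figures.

2.19

Eᵢ/kT = 0.47232, 1.5129, 2.2768, 4.4649, 5.4244.
Z = Σ gᵢe^(−Eᵢ/kT) = 2·e^(−0.47232) + 5·e^(−1.5129) + 3·e^(−2.2768) + 3·e^(−4.4649) + 5·e^(−5.4244) = 1.2471 + 1.1014 + 0.30784 + 0.034518 + 0.022039 = 2.7129.
⟨E⟩ = Σ EᵢPᵢ = 32.265 meV.
S/k_B = ln Z + ⟨E⟩/kT = ln(2.7129) + 32.265/27.1 = 0.99802 + 1.1906 = 2.19.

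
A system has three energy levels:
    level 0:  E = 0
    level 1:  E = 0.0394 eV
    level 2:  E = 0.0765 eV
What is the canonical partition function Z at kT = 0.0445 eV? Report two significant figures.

Z = 1.6

Eᵢ/kT = 0, 0.8854, 1.719.
Z = Σ e^(−Eᵢ/kT) = e^(−0) + e^(−0.8854) + e^(−1.719) = 1.000 + 0.4125 + 0.1792 = 1.592.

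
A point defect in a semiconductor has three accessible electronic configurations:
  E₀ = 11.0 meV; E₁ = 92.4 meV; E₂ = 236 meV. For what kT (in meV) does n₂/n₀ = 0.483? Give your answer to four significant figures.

n₂/n₀ = exp[−(E₂−E₀)/kT] = 0.483.
⇒ (E₂−E₀)/kT = ln(1/0.483) = ln(2.07039) = 0.727737.
kT = 225.0 meV / 0.727737 = 309.2 meV.

309.2 meV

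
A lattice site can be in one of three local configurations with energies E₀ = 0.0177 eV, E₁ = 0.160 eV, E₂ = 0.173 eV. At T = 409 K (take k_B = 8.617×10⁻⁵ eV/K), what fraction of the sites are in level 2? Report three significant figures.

k_BT = 8.617×10⁻⁵ × 409 K = 0.035244 eV.
Eᵢ/kT = 0.50221, 4.5398, 4.9086.
Z = Σ e^(−Eᵢ/kT) = e^(−0.50221) + e^(−4.5398) + e^(−4.9086) = 0.60519 + 0.010676 + 0.0073828 = 0.62325.
P₂ = e^(−E₂/kT) / Z = 0.0073828/0.62325 = 0.0118.

0.0118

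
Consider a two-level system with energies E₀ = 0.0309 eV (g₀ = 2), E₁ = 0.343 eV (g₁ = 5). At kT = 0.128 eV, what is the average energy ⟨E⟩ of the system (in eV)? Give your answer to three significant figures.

Eᵢ/kT = 0.24141, 2.6797.
Z = Σ gᵢe^(−Eᵢ/kT) = 2·e^(−0.24141) + 5·e^(−2.6797) = 1.5710 + 0.34292 = 1.9139.
⟨E⟩ = Σ Eᵢ gᵢe^(−Eᵢ/kT) / Z = (0.0309·1.5710 + 0.343·0.34292) / 1.9139 = 0.0868 eV.

0.0868 eV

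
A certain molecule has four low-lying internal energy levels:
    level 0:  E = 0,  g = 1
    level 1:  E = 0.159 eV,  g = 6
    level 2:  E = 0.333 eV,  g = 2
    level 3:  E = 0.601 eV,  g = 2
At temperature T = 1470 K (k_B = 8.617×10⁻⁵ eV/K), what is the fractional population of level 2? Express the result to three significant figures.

0.0503

k_BT = 8.617×10⁻⁵ × 1470 K = 0.12667 eV.
Eᵢ/kT = 0, 1.2552, 2.6289, 4.7446.
Z = Σ gᵢe^(−Eᵢ/kT) = 1·e^(−0) + 6·e^(−1.2552) + 2·e^(−2.6289) + 2·e^(−4.7446) = 1.0000 + 1.7101 + 0.14432 + 0.017397 = 2.8718.
P₂ = g₂ e^(−E₂/kT) / Z = 0.14432/2.8718 = 0.0503.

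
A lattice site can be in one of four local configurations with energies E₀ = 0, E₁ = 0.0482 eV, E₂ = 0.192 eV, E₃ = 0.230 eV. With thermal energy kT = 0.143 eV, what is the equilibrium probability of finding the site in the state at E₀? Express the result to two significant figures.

0.46

Eᵢ/kT = 0, 0.3371, 1.343, 1.608.
Z = Σ e^(−Eᵢ/kT) = e^(−0) + e^(−0.3371) + e^(−1.343) + e^(−1.608) = 1.000 + 0.7138 + 0.2611 + 0.2003 = 2.175.
P₀ = e^(−E₀/kT) / Z = 1.000/2.175 = 0.46.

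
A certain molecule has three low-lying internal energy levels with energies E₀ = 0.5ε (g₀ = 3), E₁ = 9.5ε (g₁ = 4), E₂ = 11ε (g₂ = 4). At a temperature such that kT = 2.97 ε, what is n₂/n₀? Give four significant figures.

0.03886

n₂/n₀ = (g₂/g₀) exp[−(E₂−E₀)/kT] = (4/3) × exp(−(10.5ε)/(2.97ε)) = (4/3) × exp(-3.53535) = 0.03886.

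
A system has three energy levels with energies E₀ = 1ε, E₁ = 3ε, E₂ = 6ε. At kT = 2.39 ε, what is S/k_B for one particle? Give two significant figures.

0.84

Eᵢ/kT = 0.4184, 1.255, 2.510.
Z = Σ e^(−Eᵢ/kT) = e^(−0.4184) + e^(−1.255) + e^(−2.510) = 0.6581 + 0.2851 + 0.08127 = 1.024.
⟨E⟩ = Σ EᵢPᵢ = 1.954 ε.
S/k_B = ln Z + ⟨E⟩/kT = ln(1.024) + 1.954/2.39 = 0.02372 + 0.8176 = 0.84.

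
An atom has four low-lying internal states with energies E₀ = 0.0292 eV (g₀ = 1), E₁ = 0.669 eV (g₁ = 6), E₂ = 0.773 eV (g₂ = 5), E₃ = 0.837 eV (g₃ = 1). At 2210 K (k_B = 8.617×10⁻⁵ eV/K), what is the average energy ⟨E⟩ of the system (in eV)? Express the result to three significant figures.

k_BT = 8.617×10⁻⁵ × 2210 K = 0.19044 eV.
Eᵢ/kT = 0.15333, 3.5129, 4.0590, 4.3951.
Z = Σ gᵢe^(−Eᵢ/kT) = 1·e^(−0.15333) + 6·e^(−3.5129) + 5·e^(−4.0590) + 1·e^(−4.3951) = 0.85785 + 0.17886 + 0.086331 + 0.012338 = 1.1354.
⟨E⟩ = Σ Eᵢ gᵢe^(−Eᵢ/kT) / Z = (0.0292·0.85785 + 0.669·0.17886 + 0.773·0.086331 + 0.837·0.012338) / 1.1354 = 0.195 eV.

0.195 eV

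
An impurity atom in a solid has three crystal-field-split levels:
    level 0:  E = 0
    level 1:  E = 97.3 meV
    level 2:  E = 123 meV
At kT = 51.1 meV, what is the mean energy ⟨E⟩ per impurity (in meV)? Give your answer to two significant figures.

Eᵢ/kT = 0, 1.904, 2.407.
Z = Σ e^(−Eᵢ/kT) = e^(−0) + e^(−1.904) + e^(−2.407) = 1.000 + 0.1490 + 0.09009 = 1.239.
⟨E⟩ = Σ Eᵢ e^(−Eᵢ/kT) / Z = (0·1.000 + 97.3·0.1490 + 123·0.09009) / 1.239 = 21 meV.

21 meV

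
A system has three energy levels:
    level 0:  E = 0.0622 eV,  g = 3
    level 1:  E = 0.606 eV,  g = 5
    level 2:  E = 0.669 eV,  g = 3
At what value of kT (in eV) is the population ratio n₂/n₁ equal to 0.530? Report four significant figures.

0.5078 eV

n₂/n₁ = (g₂/g₁) exp[−(E₂−E₁)/kT] = 0.530.
⇒ (E₂−E₁)/kT = ln((3/5)/0.530) = ln(1.13208) = 0.124057.
kT = 0.063 eV / 0.124057 = 0.5078 eV.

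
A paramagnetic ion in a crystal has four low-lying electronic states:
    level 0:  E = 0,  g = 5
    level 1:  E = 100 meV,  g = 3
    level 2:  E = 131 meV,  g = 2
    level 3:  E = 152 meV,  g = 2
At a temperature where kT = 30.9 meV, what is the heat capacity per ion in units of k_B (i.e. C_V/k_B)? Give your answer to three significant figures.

Eᵢ/kT = 0, 3.2362, 4.2395, 4.9191.
Z = Σ gᵢe^(−Eᵢ/kT) = 5·e^(−0) + 3·e^(−3.2362) + 2·e^(−4.2395) + 2·e^(−4.9191) = 5.0000 + 0.11794 + 0.028830 + 0.014611 = 5.1614.
⟨E⟩ = 3.4470 meV, ⟨E²⟩ = 389.76 meV².
C_V/k_B = (⟨E²⟩ − ⟨E⟩²)/(kT)² = (389.76 − 11.882)/954.81 = 0.396.

0.396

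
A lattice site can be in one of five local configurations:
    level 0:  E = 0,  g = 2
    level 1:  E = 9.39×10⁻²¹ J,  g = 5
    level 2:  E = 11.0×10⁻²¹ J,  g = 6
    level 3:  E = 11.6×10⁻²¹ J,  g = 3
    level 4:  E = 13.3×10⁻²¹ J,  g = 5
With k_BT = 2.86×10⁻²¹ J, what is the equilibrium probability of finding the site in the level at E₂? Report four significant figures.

Eᵢ/kT = 0, 3.28322, 3.84615, 4.05594, 4.65035.
Z = Σ gᵢe^(−Eᵢ/kT) = 2·e^(−0) + 5·e^(−3.28322) + 6·e^(−3.84615) + 3·e^(−4.05594) + 5·e^(−4.65035) = 2.00000 + 0.187536 + 0.128171 + 0.0519576 + 0.0477913 = 2.41546.
P₂ = g₂ e^(−E₂/kT) / Z = 0.128171/2.41546 = 0.05306.

0.05306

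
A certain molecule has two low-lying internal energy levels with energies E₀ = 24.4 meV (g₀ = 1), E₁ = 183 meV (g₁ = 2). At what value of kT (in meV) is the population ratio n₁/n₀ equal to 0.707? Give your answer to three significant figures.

n₁/n₀ = (g₁/g₀) exp[−(E₁−E₀)/kT] = 0.707.
⇒ (E₁−E₀)/kT = ln((2/1)/0.707) = ln(2.8289) = 1.0399.
kT = 158.6 meV / 1.0399 = 153 meV.

153 meV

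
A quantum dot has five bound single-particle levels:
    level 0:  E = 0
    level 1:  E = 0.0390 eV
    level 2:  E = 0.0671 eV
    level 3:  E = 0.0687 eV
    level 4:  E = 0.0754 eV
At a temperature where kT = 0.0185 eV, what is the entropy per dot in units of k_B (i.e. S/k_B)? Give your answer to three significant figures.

Eᵢ/kT = 0, 2.1081, 3.6270, 3.7135, 4.0757.
Z = Σ e^(−Eᵢ/kT) = e^(−0) + e^(−2.1081) + e^(−3.6270) + e^(−3.7135) + e^(−4.0757) = 1.0000 + 0.12147 + 0.026596 + 0.024392 + 0.016980 = 1.1894.
⟨E⟩ = Σ EᵢPᵢ = 0.0079687 eV.
S/k_B = ln Z + ⟨E⟩/kT = ln(1.1894) + 0.0079687/0.0185 = 0.17345 + 0.43074 = 0.604.

0.604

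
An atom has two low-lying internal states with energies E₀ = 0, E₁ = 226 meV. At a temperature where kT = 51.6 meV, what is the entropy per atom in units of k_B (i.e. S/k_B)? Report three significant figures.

0.0666

Eᵢ/kT = 0, 4.3798.
Z = Σ e^(−Eᵢ/kT) = e^(−0) + e^(−4.3798) = 1.0000 + 0.012528 = 1.0125.
⟨E⟩ = Σ EᵢPᵢ = 2.7964 meV.
S/k_B = ln Z + ⟨E⟩/kT = ln(1.0125) + 2.7964/51.6 = 0.012423 + 0.054194 = 0.0666.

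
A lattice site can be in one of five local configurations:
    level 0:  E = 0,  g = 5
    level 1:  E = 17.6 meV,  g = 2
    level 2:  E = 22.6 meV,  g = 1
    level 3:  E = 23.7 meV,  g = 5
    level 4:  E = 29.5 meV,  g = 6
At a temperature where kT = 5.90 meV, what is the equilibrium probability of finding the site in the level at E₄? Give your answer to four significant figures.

0.007695

Eᵢ/kT = 0, 2.98305, 3.83051, 4.01695, 5.00000.
Z = Σ gᵢe^(−Eᵢ/kT) = 5·e^(−0) + 2·e^(−2.98305) + 1·e^(−3.83051) + 5·e^(−4.01695) + 6·e^(−5.00000) = 5.00000 + 0.101276 + 0.0216985 + 0.0900390 + 0.0404277 = 5.25344.
P₄ = g₄ e^(−E₄/kT) / Z = 0.0404277/5.25344 = 0.007695.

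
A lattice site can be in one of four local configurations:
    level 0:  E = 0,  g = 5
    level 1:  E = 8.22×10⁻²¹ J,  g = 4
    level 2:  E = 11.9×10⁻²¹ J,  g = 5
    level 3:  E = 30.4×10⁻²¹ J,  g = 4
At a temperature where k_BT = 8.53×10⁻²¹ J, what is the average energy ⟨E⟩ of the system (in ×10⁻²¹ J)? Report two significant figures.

3.9 ×10⁻²¹ J

Eᵢ/kT = 0, 0.9637, 1.395, 3.564.
Z = Σ gᵢe^(−Eᵢ/kT) = 5·e^(−0) + 4·e^(−0.9637) + 5·e^(−1.395) + 4·e^(−3.564) = 5.000 + 1.526 + 1.239 + 0.1133 = 7.878.
⟨E⟩ = Σ Eᵢ gᵢe^(−Eᵢ/kT) / Z = (0·5.000 + 8.22·1.526 + 11.9·1.239 + 30.4·0.1133) / 7.878 = 3.9 ×10⁻²¹ J.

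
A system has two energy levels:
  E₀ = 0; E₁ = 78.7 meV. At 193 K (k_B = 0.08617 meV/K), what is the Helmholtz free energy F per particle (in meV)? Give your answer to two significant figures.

-0.15 meV

k_BT = 0.08617 × 193 K = 16.63 meV.
Eᵢ/kT = 0, 4.732.
Z = Σ e^(−Eᵢ/kT) = e^(−0) + e^(−4.732) = 1.000 + 0.008809 = 1.009.
F = −kT ln Z = −16.63 × ln(1.009) = −16.63 × 0.008960 = -0.15 meV.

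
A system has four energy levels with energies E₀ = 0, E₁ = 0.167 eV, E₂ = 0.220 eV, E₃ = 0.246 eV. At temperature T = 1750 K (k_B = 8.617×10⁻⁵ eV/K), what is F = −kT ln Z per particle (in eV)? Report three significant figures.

k_BT = 8.617×10⁻⁵ × 1750 K = 0.15080 eV.
Eᵢ/kT = 0, 1.1074, 1.4589, 1.6313.
Z = Σ e^(−Eᵢ/kT) = e^(−0) + e^(−1.1074) + e^(−1.4589) + e^(−1.6313) = 1.0000 + 0.33042 + 0.23249 + 0.19568 = 1.7586.
F = −kT ln Z = −0.15080 × ln(1.7586) = −0.15080 × 0.56452 = -0.0851 eV.

-0.0851 eV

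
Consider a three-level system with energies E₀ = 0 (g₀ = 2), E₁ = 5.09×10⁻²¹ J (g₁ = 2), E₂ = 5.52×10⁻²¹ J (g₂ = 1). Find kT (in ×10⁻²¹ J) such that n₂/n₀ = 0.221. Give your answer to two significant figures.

6.8 ×10⁻²¹ J

n₂/n₀ = (g₂/g₀) exp[−(E₂−E₀)/kT] = 0.221.
⇒ (E₂−E₀)/kT = ln((1/2)/0.221) = ln(2.262) = 0.8162.
kT = 5.52 ×10⁻²¹ J / 0.8162 = 6.8 ×10⁻²¹ J.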